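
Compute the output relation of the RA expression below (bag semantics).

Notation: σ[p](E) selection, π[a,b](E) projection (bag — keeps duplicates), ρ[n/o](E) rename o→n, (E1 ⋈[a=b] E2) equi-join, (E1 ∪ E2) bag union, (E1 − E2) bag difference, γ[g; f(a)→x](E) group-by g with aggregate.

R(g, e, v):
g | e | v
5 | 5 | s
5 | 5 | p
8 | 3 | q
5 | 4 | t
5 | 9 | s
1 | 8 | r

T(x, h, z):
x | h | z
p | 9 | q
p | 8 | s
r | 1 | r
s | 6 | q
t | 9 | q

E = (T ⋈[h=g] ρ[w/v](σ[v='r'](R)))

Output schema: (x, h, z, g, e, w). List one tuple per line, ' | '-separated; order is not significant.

Subexpression sizes:
  T → 5
  R → 6
  σ[v='r'](R) → 1
  ρ[w/v](σ[v='r'](R)) → 1
  (T ⋈[h=g] ρ[w/v](σ[v='r'](R))) → 1

== RESULT ==
x | h | z | g | e | w
r | 1 | r | 1 | 8 | r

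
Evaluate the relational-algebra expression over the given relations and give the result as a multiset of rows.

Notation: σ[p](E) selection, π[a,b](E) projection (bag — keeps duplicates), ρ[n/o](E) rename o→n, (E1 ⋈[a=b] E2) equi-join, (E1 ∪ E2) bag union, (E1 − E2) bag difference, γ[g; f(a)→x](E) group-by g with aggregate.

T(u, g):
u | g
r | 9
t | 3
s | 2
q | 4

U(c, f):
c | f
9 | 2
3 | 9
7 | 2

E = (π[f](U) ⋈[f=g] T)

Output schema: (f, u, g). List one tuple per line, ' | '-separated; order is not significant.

Per-node cardinality:
  U → 3
  π[f](U) → 3
  T → 4
  (π[f](U) ⋈[f=g] T) → 3

== RESULT ==
f | u | g
2 | s | 2
2 | s | 2
9 | r | 9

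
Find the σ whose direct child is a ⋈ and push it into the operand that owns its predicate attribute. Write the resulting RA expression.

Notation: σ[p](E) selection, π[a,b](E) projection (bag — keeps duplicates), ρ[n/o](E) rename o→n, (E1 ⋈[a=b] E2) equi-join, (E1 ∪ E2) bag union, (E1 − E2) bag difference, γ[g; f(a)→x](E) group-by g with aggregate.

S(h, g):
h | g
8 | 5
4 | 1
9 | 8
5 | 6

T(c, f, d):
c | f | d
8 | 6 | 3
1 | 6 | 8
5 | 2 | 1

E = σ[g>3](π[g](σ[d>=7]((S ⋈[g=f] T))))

σ filters on d, owned by the right side.
E' = σ[g>3](π[g]((S ⋈[g=f] σ[d>=7](T))))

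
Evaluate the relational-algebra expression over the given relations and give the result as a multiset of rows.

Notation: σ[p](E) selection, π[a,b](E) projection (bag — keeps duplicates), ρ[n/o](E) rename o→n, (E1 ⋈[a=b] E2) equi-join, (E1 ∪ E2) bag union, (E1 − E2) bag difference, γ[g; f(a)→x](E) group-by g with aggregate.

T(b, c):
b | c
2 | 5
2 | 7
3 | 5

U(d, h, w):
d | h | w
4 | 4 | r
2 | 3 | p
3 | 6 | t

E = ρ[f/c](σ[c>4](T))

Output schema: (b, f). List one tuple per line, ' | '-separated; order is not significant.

Subexpression sizes:
  T → 3
  σ[c>4](T) → 3
  ρ[f/c](σ[c>4](T)) → 3

== RESULT ==
b | f
2 | 5
2 | 7
3 | 5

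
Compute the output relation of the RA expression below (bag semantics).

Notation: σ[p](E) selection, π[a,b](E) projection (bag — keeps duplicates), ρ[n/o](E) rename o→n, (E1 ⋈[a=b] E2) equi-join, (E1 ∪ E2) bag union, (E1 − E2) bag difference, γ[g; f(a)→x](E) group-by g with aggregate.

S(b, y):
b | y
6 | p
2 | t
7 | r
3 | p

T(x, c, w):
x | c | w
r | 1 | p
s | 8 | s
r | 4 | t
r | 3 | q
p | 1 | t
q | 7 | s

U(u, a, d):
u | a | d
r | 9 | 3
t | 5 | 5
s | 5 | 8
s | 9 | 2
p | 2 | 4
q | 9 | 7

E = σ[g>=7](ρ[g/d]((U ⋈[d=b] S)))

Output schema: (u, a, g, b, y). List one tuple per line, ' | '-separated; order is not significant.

Per-node cardinality:
  U → 6
  S → 4
  (U ⋈[d=b] S) → 3
  ρ[g/d]((U ⋈[d=b] S)) → 3
  σ[g>=7](ρ[g/d]((U ⋈[d=b] S))) → 1

== RESULT ==
u | a | g | b | y
q | 9 | 7 | 7 | r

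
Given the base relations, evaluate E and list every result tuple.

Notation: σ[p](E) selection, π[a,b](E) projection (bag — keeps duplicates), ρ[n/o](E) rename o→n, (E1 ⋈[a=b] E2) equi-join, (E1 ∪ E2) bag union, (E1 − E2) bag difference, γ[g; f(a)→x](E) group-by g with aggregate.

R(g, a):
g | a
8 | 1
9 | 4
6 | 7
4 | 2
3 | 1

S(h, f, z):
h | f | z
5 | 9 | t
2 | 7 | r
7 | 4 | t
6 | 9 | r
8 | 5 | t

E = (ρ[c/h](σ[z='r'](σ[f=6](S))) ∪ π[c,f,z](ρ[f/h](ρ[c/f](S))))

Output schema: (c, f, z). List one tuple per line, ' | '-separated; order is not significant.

Stepwise |·|:
  S → 5
  σ[f=6](S) → 0
  σ[z='r'](σ[f=6](S)) → 0
  ρ[c/h](σ[z='r'](σ[f=6](S))) → 0
  S → 5
  ρ[c/f](S) → 5
  ρ[f/h](ρ[c/f](S)) → 5
  π[c,f,z](ρ[f/h](ρ[c/f](S))) → 5
  (ρ[c/h](σ[z='r'](σ[f=6](S))) ∪ π[c,f,z](ρ[f/h](ρ[c/f](S)))) → 5

== RESULT ==
c | f | z
4 | 7 | t
5 | 8 | t
7 | 2 | r
9 | 5 | t
9 | 6 | r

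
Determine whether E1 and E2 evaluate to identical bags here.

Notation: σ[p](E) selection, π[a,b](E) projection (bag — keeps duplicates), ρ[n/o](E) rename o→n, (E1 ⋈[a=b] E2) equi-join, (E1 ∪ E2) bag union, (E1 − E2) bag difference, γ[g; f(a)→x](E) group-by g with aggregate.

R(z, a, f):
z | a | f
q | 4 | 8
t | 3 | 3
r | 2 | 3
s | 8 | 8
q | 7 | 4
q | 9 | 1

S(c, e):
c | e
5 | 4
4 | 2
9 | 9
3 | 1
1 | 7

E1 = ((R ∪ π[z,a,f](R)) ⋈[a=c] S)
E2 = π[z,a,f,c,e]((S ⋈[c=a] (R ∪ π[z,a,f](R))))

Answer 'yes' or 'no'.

E1 subexpression sizes:
  R → 6
  R → 6
  π[z,a,f](R) → 6
  (R ∪ π[z,a,f](R)) → 12
  S → 5
  ((R ∪ π[z,a,f](R)) ⋈[a=c] S) → 6
E2 subexpression sizes:
  S → 5
  R → 6
  R → 6
  π[z,a,f](R) → 6
  (R ∪ π[z,a,f](R)) → 12
  (S ⋈[c=a] (R ∪ π[z,a,f](R))) → 6
  π[z,a,f,c,e]((S ⋈[c=a] (R ∪ π[z,a,f](R)))) → 6

E1 and E2 produce the same multiset:
z | a | f | c | e
q | 4 | 8 | 4 | 2
q | 4 | 8 | 4 | 2
q | 9 | 1 | 9 | 9
q | 9 | 1 | 9 | 9
t | 3 | 3 | 3 | 1
t | 3 | 3 | 3 | 1

yes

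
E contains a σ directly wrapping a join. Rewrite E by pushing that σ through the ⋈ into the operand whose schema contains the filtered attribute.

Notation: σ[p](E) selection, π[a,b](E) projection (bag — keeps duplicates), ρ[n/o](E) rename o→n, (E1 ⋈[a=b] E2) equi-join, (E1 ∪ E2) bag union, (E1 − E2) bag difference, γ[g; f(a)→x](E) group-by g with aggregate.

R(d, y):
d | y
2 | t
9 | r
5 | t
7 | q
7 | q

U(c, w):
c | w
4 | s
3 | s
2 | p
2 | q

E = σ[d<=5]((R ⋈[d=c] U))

σ filters on d, owned by the left side.
E' = (σ[d<=5](R) ⋈[d=c] U)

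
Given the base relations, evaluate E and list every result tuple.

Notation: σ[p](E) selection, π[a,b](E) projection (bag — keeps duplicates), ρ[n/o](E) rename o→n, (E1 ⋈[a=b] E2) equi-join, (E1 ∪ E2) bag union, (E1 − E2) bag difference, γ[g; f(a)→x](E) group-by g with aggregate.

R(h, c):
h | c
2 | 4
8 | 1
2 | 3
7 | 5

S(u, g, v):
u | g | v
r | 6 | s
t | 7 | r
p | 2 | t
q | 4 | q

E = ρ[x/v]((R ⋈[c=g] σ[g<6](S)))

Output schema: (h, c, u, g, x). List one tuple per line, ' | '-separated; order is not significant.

Row counts bottom-up:
  R → 4
  S → 4
  σ[g<6](S) → 2
  (R ⋈[c=g] σ[g<6](S)) → 1
  ρ[x/v]((R ⋈[c=g] σ[g<6](S))) → 1

== RESULT ==
h | c | u | g | x
2 | 4 | q | 4 | q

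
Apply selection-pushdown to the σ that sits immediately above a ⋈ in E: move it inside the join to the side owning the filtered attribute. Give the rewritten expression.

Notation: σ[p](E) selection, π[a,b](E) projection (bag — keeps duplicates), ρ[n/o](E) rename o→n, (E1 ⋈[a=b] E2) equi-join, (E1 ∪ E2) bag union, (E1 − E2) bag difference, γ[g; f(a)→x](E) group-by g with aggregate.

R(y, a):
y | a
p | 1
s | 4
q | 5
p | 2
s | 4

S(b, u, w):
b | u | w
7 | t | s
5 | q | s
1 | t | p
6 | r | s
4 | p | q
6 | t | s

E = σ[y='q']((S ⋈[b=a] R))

σ filters on y, owned by the right side.
E' = (S ⋈[b=a] σ[y='q'](R))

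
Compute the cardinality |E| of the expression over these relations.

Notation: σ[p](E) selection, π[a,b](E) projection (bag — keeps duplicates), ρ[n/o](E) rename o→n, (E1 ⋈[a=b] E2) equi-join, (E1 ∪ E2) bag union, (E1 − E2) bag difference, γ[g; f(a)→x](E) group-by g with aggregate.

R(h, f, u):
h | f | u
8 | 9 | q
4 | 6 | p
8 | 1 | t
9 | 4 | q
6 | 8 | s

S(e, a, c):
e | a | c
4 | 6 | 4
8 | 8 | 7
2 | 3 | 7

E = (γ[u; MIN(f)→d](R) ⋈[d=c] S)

Subexpression sizes:
  R → 5
  γ[u; MIN(f)→d](R) → 4
  S → 3
  (γ[u; MIN(f)→d](R) ⋈[d=c] S) → 1

|E| = 1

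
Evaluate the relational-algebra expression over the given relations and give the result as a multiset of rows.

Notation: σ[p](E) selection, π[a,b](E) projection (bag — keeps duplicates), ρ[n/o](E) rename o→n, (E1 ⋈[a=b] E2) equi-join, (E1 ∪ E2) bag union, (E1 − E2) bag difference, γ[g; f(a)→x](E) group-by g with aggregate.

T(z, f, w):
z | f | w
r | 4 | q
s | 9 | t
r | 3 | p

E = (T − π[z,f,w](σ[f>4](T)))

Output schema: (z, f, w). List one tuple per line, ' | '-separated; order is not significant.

Subexpression sizes:
  T → 3
  T → 3
  σ[f>4](T) → 1
  π[z,f,w](σ[f>4](T)) → 1
  (T − π[z,f,w](σ[f>4](T))) → 2

== RESULT ==
z | f | w
r | 3 | p
r | 4 | q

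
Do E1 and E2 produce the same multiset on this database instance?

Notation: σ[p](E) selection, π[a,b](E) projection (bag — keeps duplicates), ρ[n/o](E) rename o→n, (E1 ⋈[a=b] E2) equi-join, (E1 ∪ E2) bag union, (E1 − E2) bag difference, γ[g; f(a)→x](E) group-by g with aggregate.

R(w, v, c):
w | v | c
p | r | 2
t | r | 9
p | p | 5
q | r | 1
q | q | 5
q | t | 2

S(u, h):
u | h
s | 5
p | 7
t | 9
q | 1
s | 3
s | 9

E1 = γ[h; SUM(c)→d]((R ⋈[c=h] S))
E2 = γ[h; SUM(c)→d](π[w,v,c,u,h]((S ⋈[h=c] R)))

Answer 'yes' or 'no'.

E1 subexpression sizes:
  R → 6
  S → 6
  (R ⋈[c=h] S) → 5
  γ[h; SUM(c)→d]((R ⋈[c=h] S)) → 3
E2 subexpression sizes:
  S → 6
  R → 6
  (S ⋈[h=c] R) → 5
  π[w,v,c,u,h]((S ⋈[h=c] R)) → 5
  γ[h; SUM(c)→d](π[w,v,c,u,h]((S ⋈[h=c] R))) → 3

E1 and E2 produce the same multiset:
h | d
1 | 1
5 | 10
9 | 18

yes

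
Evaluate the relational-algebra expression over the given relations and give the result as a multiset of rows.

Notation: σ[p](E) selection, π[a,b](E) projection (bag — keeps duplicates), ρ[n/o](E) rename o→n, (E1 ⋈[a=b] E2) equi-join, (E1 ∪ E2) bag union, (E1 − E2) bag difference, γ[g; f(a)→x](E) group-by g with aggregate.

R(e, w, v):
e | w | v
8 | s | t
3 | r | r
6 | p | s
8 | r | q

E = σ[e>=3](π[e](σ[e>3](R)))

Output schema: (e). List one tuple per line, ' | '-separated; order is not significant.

Row counts bottom-up:
  R → 4
  σ[e>3](R) → 3
  π[e](σ[e>3](R)) → 3
  σ[e>=3](π[e](σ[e>3](R))) → 3

== RESULT ==
e
6
8
8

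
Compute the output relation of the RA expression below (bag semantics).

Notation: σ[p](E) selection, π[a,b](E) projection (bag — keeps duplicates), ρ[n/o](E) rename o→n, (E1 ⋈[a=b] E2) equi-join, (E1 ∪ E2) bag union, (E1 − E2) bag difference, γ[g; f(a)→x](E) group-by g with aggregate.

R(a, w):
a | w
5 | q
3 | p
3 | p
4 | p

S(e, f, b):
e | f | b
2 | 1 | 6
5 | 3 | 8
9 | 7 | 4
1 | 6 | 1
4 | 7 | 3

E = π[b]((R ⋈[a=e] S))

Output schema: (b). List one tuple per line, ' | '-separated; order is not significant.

Per-node cardinality:
  R → 4
  S → 5
  (R ⋈[a=e] S) → 2
  π[b]((R ⋈[a=e] S)) → 2

== RESULT ==
b
3
8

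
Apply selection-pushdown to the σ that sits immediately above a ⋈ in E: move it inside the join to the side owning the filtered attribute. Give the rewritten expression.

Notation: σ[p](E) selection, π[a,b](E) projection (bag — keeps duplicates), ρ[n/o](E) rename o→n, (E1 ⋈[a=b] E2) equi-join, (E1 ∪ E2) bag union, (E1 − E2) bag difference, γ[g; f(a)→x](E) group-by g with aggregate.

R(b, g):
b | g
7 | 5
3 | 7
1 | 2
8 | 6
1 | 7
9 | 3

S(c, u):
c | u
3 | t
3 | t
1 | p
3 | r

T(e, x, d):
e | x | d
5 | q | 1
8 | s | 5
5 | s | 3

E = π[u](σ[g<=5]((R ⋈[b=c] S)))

σ filters on g, owned by the left side.
E' = π[u]((σ[g<=5](R) ⋈[b=c] S))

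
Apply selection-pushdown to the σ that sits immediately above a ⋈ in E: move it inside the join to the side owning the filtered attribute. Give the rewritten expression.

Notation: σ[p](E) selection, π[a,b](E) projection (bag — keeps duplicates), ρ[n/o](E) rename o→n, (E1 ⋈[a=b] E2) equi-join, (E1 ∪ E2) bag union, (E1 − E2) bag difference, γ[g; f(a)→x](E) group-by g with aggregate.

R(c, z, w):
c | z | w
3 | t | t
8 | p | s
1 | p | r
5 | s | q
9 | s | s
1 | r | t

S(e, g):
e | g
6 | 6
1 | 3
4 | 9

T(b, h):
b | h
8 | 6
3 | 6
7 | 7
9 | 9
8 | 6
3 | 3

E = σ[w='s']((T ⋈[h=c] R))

σ filters on w, owned by the right side.
E' = (T ⋈[h=c] σ[w='s'](R))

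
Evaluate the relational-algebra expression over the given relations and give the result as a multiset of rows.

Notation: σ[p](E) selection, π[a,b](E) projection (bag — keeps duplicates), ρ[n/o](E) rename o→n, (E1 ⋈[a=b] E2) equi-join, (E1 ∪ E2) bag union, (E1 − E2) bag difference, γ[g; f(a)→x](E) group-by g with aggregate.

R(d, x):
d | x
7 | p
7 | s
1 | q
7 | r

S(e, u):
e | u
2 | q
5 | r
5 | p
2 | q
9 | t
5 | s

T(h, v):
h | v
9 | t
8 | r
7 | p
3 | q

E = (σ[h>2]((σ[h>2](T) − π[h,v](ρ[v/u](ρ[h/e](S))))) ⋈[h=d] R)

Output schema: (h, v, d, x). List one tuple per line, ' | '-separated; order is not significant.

Stepwise |·|:
  T → 4
  σ[h>2](T) → 4
  S → 6
  ρ[h/e](S) → 6
  ρ[v/u](ρ[h/e](S)) → 6
  π[h,v](ρ[v/u](ρ[h/e](S))) → 6
  (σ[h>2](T) − π[h,v](ρ[v/u](ρ[h/e](S)))) → 3
  σ[h>2]((σ[h>2](T) − π[h,v](ρ[v/u](ρ[h/e](S))))) → 3
  R → 4
  (σ[h>2]((σ[h>2](T) − π[h,v](ρ[v/u](ρ[h/e](S))))) ⋈[h=d] R) → 3

== RESULT ==
h | v | d | x
7 | p | 7 | p
7 | p | 7 | r
7 | p | 7 | s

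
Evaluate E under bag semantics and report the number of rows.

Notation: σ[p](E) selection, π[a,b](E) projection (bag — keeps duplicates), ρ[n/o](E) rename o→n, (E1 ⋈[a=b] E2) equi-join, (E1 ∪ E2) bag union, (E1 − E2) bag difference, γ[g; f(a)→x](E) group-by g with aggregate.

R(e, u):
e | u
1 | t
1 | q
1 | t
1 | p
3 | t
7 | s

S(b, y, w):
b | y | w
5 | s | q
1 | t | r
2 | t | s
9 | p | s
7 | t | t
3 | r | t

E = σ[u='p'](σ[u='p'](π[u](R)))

Stepwise |·|:
  R → 6
  π[u](R) → 6
  σ[u='p'](π[u](R)) → 1
  σ[u='p'](σ[u='p'](π[u](R))) → 1

|E| = 1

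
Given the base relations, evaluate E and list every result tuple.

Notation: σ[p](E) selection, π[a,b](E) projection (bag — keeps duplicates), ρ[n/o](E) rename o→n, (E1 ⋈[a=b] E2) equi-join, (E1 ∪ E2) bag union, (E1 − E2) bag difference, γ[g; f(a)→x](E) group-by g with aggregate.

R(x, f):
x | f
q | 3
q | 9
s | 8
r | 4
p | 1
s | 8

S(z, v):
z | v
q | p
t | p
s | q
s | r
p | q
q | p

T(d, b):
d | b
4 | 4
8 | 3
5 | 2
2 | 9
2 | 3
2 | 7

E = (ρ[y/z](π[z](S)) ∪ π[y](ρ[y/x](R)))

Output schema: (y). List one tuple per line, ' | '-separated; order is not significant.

Per-node cardinality:
  S → 6
  π[z](S) → 6
  ρ[y/z](π[z](S)) → 6
  R → 6
  ρ[y/x](R) → 6
  π[y](ρ[y/x](R)) → 6
  (ρ[y/z](π[z](S)) ∪ π[y](ρ[y/x](R))) → 12

== RESULT ==
y
p
p
q
q
q
q
r
s
s
s
s
t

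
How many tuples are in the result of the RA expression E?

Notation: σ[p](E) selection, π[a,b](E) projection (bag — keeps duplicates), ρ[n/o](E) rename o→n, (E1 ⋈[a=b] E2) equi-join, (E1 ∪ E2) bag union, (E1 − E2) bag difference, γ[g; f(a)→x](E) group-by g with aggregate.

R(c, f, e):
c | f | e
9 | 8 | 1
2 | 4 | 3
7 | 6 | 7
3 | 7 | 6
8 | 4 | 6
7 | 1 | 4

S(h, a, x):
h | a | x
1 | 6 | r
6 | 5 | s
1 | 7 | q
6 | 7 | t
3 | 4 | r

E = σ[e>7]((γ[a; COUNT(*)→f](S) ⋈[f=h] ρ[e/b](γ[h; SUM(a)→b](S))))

Subexpression sizes:
  S → 5
  γ[a; COUNT(*)→f](S) → 4
  S → 5
  γ[h; SUM(a)→b](S) → 3
  ρ[e/b](γ[h; SUM(a)→b](S)) → 3
  (γ[a; COUNT(*)→f](S) ⋈[f=h] ρ[e/b](γ[h; SUM(a)→b](S))) → 3
  σ[e>7]((γ[a; COUNT(*)→f](S) ⋈[f=h] ρ[e/b](γ[h; SUM(a)→b](S)))) → 3

|E| = 3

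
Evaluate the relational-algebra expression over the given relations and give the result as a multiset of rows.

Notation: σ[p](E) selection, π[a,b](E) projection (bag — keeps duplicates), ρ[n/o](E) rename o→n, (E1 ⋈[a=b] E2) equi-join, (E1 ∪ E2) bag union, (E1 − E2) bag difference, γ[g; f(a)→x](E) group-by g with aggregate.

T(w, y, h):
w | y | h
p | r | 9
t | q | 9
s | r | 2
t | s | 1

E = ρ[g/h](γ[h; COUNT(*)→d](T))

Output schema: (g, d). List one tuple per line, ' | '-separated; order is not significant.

Row counts bottom-up:
  T → 4
  γ[h; COUNT(*)→d](T) → 3
  ρ[g/h](γ[h; COUNT(*)→d](T)) → 3

== RESULT ==
g | d
1 | 1
2 | 1
9 | 2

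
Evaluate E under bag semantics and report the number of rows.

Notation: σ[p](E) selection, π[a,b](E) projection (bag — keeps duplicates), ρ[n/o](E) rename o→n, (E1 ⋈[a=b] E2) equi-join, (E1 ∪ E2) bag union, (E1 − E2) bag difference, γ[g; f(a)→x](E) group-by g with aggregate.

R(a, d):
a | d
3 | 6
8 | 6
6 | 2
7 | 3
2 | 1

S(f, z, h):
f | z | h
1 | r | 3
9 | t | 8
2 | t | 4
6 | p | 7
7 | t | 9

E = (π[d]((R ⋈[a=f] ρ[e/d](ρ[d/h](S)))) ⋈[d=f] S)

Per-node cardinality:
  R → 5
  S → 5
  ρ[d/h](S) → 5
  ρ[e/d](ρ[d/h](S)) → 5
  (R ⋈[a=f] ρ[e/d](ρ[d/h](S))) → 3
  π[d]((R ⋈[a=f] ρ[e/d](ρ[d/h](S)))) → 3
  S → 5
  (π[d]((R ⋈[a=f] ρ[e/d](ρ[d/h](S)))) ⋈[d=f] S) → 2

|E| = 2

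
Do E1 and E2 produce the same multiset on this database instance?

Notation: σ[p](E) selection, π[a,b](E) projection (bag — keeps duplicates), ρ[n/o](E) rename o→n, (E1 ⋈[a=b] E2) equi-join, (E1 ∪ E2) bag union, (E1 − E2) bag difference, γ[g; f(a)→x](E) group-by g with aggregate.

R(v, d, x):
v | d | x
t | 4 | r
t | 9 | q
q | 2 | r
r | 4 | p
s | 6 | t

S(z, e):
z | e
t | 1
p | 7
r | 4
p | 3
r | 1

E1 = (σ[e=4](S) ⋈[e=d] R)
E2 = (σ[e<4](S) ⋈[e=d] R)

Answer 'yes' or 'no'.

E1 per-node cardinality:
  S → 5
  σ[e=4](S) → 1
  R → 5
  (σ[e=4](S) ⋈[e=d] R) → 2
E2 per-node cardinality:
  S → 5
  σ[e<4](S) → 3
  R → 5
  (σ[e<4](S) ⋈[e=d] R) → 0

E1 result:
z | e | v | d | x
r | 4 | r | 4 | p
r | 4 | t | 4 | r
E2 result:
z | e | v | d | x
(0 rows)
Witness: ('r', 4, 'r', 4, 'p') appears 1× in E1 but 0× in E2.

no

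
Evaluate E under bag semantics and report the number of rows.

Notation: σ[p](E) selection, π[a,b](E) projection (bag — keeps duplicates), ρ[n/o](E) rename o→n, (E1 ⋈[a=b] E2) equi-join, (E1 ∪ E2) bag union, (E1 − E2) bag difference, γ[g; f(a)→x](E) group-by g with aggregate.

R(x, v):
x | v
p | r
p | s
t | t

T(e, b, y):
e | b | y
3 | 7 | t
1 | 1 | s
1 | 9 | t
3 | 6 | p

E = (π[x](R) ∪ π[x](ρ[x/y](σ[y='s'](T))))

Row counts bottom-up:
  R → 3
  π[x](R) → 3
  T → 4
  σ[y='s'](T) → 1
  ρ[x/y](σ[y='s'](T)) → 1
  π[x](ρ[x/y](σ[y='s'](T))) → 1
  (π[x](R) ∪ π[x](ρ[x/y](σ[y='s'](T)))) → 4

|E| = 4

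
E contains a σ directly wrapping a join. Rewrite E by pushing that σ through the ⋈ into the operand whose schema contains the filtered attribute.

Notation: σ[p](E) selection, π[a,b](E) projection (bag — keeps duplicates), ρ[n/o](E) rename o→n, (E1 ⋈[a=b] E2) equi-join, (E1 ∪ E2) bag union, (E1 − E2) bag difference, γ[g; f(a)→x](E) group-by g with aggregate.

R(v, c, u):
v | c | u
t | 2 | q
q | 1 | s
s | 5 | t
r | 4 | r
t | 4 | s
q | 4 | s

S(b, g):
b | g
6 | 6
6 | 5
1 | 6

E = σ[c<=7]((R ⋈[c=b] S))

σ filters on c, owned by the left side.
E' = (σ[c<=7](R) ⋈[c=b] S)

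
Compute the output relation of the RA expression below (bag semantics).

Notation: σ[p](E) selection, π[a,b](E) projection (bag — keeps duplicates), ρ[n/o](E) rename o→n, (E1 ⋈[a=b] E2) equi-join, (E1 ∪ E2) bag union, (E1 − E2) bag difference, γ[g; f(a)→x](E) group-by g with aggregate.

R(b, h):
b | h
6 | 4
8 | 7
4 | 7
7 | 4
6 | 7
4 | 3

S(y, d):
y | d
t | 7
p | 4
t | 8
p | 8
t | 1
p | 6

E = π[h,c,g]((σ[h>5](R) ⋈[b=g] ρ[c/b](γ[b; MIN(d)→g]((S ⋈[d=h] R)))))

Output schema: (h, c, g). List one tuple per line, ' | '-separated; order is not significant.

Per-node cardinality:
  R → 6
  σ[h>5](R) → 3
  S → 6
  R → 6
  (S ⋈[d=h] R) → 5
  γ[b; MIN(d)→g]((S ⋈[d=h] R)) → 4
  ρ[c/b](γ[b; MIN(d)→g]((S ⋈[d=h] R))) → 4
  (σ[h>5](R) ⋈[b=g] ρ[c/b](γ[b; MIN(d)→g]((S ⋈[d=h] R)))) → 2
  π[h,c,g]((σ[h>5](R) ⋈[b=g] ρ[c/b](γ[b; MIN(d)→g]((S ⋈[d=h] R))))) → 2

== RESULT ==
h | c | g
7 | 6 | 4
7 | 7 | 4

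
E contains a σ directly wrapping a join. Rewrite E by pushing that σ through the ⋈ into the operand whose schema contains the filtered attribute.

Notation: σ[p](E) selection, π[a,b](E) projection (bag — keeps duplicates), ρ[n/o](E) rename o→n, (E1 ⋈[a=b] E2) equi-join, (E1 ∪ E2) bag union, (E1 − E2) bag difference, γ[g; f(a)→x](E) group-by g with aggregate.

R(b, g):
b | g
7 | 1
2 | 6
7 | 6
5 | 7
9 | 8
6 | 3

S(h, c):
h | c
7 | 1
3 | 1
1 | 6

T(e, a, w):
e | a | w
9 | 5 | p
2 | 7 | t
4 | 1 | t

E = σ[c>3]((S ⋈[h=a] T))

σ filters on c, owned by the left side.
E' = (σ[c>3](S) ⋈[h=a] T)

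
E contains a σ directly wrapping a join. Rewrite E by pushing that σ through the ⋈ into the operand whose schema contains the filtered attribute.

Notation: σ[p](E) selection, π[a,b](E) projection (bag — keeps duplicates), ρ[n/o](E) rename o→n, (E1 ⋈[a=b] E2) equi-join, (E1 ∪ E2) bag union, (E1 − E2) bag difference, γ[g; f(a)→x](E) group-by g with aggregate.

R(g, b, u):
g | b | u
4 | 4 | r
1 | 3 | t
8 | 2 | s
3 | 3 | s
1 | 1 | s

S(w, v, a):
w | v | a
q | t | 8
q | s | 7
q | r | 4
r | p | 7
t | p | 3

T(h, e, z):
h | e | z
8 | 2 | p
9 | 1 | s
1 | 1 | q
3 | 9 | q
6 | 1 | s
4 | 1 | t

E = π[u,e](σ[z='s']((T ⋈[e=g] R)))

σ filters on z, owned by the left side.
E' = π[u,e]((σ[z='s'](T) ⋈[e=g] R))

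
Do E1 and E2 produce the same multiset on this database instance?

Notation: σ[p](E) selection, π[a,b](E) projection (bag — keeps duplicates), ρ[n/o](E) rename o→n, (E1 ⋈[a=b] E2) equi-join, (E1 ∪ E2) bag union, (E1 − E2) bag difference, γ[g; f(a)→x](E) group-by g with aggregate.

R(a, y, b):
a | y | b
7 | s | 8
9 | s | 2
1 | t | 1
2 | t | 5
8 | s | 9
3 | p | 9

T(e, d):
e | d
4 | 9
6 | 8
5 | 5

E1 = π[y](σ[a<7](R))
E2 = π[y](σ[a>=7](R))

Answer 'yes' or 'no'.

E1 subexpression sizes:
  R → 6
  σ[a<7](R) → 3
  π[y](σ[a<7](R)) → 3
E2 subexpression sizes:
  R → 6
  σ[a>=7](R) → 3
  π[y](σ[a>=7](R)) → 3

E1 result:
y
p
t
t
E2 result:
y
s
s
s
Witness: ('p',) appears 1× in E1 but 0× in E2.

no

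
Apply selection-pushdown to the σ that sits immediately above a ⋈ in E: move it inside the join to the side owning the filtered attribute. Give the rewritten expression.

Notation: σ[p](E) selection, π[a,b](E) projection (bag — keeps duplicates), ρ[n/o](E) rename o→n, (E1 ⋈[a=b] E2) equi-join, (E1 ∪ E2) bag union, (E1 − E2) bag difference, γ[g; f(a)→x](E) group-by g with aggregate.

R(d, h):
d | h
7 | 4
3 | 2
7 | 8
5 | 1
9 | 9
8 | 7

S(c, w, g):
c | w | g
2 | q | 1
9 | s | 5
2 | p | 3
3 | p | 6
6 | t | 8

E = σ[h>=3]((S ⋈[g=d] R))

σ filters on h, owned by the right side.
E' = (S ⋈[g=d] σ[h>=3](R))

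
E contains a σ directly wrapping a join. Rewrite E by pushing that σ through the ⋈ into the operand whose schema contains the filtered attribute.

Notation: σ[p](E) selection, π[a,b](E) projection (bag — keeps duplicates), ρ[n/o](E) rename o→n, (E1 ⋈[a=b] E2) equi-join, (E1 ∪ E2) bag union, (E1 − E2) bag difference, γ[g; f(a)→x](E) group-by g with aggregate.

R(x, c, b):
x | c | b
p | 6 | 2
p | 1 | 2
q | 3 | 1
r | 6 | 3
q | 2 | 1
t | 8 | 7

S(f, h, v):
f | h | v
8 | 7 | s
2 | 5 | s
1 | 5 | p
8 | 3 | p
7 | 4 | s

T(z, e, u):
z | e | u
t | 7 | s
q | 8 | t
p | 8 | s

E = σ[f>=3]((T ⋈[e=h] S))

σ filters on f, owned by the right side.
E' = (T ⋈[e=h] σ[f>=3](S))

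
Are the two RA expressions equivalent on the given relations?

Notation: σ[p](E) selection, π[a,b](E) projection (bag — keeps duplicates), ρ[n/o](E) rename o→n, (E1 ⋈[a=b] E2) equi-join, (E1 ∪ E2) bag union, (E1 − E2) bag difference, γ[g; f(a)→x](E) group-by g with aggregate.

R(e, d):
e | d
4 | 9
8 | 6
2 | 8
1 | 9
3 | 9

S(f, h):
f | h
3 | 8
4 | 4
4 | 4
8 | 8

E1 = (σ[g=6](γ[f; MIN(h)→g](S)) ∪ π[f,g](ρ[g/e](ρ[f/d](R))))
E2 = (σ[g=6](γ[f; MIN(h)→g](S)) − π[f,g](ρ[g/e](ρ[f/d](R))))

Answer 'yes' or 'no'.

E1 stepwise |·|:
  S → 4
  γ[f; MIN(h)→g](S) → 3
  σ[g=6](γ[f; MIN(h)→g](S)) → 0
  R → 5
  ρ[f/d](R) → 5
  ρ[g/e](ρ[f/d](R)) → 5
  π[f,g](ρ[g/e](ρ[f/d](R))) → 5
  (σ[g=6](γ[f; MIN(h)→g](S)) ∪ π[f,g](ρ[g/e](ρ[f/d](R)))) → 5
E2 stepwise |·|:
  S → 4
  γ[f; MIN(h)→g](S) → 3
  σ[g=6](γ[f; MIN(h)→g](S)) → 0
  R → 5
  ρ[f/d](R) → 5
  ρ[g/e](ρ[f/d](R)) → 5
  π[f,g](ρ[g/e](ρ[f/d](R))) → 5
  (σ[g=6](γ[f; MIN(h)→g](S)) − π[f,g](ρ[g/e](ρ[f/d](R)))) → 0

E1 result:
f | g
6 | 8
8 | 2
9 | 1
9 | 3
9 | 4
E2 result:
f | g
(0 rows)
Witness: (9, 3) appears 1× in E1 but 0× in E2.

no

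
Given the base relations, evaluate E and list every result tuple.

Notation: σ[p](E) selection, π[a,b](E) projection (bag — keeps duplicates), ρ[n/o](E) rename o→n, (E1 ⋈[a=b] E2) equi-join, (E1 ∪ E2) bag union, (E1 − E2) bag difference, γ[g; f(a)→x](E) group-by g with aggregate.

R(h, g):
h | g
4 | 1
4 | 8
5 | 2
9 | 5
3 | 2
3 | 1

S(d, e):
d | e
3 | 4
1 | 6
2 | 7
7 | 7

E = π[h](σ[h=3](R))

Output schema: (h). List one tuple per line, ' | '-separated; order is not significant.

Stepwise |·|:
  R → 6
  σ[h=3](R) → 2
  π[h](σ[h=3](R)) → 2

== RESULT ==
h
3
3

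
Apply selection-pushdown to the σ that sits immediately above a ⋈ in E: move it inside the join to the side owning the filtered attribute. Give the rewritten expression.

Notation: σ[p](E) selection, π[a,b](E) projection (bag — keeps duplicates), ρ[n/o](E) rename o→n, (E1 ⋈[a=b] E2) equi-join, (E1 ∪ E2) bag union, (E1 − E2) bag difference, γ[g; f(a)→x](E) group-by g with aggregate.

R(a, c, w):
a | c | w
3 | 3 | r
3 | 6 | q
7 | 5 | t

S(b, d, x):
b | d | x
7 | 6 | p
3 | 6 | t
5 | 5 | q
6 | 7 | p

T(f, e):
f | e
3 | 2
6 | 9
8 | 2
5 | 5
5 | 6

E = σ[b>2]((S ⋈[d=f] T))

σ filters on b, owned by the left side.
E' = (σ[b>2](S) ⋈[d=f] T)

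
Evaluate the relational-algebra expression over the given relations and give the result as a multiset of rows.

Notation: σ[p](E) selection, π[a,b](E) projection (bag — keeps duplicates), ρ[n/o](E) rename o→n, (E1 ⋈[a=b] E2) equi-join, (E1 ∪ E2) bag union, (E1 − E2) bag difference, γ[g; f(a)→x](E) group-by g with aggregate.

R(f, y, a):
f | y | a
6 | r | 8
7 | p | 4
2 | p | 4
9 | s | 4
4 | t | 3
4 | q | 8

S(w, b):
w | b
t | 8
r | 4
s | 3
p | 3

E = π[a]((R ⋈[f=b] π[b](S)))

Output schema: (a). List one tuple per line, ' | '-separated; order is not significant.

Per-node cardinality:
  R → 6
  S → 4
  π[b](S) → 4
  (R ⋈[f=b] π[b](S)) → 2
  π[a]((R ⋈[f=b] π[b](S))) → 2

== RESULT ==
a
3
8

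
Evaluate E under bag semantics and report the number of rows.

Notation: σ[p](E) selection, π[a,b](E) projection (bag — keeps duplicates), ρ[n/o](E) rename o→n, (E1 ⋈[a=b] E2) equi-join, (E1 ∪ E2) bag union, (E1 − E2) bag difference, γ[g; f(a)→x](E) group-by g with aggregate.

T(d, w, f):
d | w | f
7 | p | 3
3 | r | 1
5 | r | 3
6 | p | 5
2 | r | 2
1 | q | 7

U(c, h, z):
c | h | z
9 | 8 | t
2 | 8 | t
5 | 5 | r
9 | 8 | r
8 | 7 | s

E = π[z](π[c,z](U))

Per-node cardinality:
  U → 5
  π[c,z](U) → 5
  π[z](π[c,z](U)) → 5

|E| = 5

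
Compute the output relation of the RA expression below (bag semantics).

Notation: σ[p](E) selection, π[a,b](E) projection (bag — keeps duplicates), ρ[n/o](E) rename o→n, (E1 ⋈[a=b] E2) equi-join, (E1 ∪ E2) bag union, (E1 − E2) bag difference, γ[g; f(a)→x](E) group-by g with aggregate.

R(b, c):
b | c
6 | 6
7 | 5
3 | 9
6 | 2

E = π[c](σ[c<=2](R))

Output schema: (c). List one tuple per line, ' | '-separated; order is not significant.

Per-node cardinality:
  R → 4
  σ[c<=2](R) → 1
  π[c](σ[c<=2](R)) → 1

== RESULT ==
c
2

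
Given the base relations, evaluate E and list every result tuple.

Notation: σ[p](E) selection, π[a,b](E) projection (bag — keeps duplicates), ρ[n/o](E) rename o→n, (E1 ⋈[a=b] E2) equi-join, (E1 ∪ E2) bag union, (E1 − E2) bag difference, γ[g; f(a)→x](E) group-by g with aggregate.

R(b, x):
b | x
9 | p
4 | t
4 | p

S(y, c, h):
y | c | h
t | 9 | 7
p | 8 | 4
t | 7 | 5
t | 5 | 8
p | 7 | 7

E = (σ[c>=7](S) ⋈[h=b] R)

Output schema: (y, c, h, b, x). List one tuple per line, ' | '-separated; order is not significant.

Subexpression sizes:
  S → 5
  σ[c>=7](S) → 4
  R → 3
  (σ[c>=7](S) ⋈[h=b] R) → 2

== RESULT ==
y | c | h | b | x
p | 8 | 4 | 4 | p
p | 8 | 4 | 4 | t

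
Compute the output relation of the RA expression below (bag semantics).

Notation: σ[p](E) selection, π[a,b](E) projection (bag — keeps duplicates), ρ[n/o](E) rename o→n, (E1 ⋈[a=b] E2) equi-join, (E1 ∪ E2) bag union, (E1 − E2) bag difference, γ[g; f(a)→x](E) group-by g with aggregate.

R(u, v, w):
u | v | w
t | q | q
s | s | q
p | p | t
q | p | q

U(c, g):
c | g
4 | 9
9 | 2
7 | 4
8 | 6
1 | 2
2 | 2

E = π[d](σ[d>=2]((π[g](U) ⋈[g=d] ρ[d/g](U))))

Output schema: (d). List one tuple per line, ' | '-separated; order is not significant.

Subexpression sizes:
  U → 6
  π[g](U) → 6
  U → 6
  ρ[d/g](U) → 6
  (π[g](U) ⋈[g=d] ρ[d/g](U)) → 12
  σ[d>=2]((π[g](U) ⋈[g=d] ρ[d/g](U))) → 12
  π[d](σ[d>=2]((π[g](U) ⋈[g=d] ρ[d/g](U)))) → 12

== RESULT ==
d
2
2
2
2
2
2
2
2
2
4
6
9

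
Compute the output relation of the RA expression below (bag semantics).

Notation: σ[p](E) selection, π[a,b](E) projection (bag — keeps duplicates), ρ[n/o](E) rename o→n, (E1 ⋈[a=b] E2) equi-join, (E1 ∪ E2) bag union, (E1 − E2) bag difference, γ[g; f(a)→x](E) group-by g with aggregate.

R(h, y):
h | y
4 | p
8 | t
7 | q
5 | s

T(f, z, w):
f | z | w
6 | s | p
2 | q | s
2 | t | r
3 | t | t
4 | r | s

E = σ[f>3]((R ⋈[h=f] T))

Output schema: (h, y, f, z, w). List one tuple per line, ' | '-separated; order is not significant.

Per-node cardinality:
  R → 4
  T → 5
  (R ⋈[h=f] T) → 1
  σ[f>3]((R ⋈[h=f] T)) → 1

== RESULT ==
h | y | f | z | w
4 | p | 4 | r | s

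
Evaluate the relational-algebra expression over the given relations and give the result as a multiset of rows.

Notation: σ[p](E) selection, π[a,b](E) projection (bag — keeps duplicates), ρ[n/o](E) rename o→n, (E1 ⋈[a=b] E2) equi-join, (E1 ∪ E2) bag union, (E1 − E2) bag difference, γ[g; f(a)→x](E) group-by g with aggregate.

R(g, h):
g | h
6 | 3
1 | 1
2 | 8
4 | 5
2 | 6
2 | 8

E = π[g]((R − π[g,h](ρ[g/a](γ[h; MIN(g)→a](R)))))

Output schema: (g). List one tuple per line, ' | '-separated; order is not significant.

Row counts bottom-up:
  R → 6
  R → 6
  γ[h; MIN(g)→a](R) → 5
  ρ[g/a](γ[h; MIN(g)→a](R)) → 5
  π[g,h](ρ[g/a](γ[h; MIN(g)→a](R))) → 5
  (R − π[g,h](ρ[g/a](γ[h; MIN(g)→a](R)))) → 1
  π[g]((R − π[g,h](ρ[g/a](γ[h; MIN(g)→a](R))))) → 1

== RESULT ==
g
2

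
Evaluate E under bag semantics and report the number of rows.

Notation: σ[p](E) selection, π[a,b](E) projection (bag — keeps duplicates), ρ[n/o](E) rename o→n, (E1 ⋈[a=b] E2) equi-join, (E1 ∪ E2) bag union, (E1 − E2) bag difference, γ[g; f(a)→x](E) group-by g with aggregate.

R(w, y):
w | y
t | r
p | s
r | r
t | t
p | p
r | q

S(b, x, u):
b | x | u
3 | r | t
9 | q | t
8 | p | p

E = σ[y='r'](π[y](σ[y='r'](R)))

Subexpression sizes:
  R → 6
  σ[y='r'](R) → 2
  π[y](σ[y='r'](R)) → 2
  σ[y='r'](π[y](σ[y='r'](R))) → 2

|E| = 2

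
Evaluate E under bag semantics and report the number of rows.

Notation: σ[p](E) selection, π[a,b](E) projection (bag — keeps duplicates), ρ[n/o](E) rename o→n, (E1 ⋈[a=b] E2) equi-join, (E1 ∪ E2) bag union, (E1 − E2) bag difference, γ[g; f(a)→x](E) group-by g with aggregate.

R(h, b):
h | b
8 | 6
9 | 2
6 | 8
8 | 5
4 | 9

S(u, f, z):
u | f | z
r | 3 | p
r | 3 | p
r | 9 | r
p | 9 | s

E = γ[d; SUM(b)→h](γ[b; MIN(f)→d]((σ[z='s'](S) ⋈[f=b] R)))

Per-node cardinality:
  S → 4
  σ[z='s'](S) → 1
  R → 5
  (σ[z='s'](S) ⋈[f=b] R) → 1
  γ[b; MIN(f)→d]((σ[z='s'](S) ⋈[f=b] R)) → 1
  γ[d; SUM(b)→h](γ[b; MIN(f)→d]((σ[z='s'](S) ⋈[f=b] R))) → 1

|E| = 1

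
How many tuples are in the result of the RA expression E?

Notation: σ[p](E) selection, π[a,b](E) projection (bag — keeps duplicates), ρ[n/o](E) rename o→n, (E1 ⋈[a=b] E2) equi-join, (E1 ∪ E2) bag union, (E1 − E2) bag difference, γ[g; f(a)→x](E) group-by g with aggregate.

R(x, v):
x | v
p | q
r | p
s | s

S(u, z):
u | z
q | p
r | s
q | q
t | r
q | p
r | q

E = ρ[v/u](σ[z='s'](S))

Subexpression sizes:
  S → 6
  σ[z='s'](S) → 1
  ρ[v/u](σ[z='s'](S)) → 1

|E| = 1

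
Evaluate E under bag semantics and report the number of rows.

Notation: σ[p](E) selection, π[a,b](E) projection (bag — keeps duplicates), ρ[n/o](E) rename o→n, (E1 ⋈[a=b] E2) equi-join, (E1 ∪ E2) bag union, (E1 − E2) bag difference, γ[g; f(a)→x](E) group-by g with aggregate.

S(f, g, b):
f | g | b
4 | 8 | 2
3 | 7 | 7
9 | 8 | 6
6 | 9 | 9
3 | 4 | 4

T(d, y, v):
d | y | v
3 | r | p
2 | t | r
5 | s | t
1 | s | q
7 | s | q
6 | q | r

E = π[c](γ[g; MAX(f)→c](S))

Stepwise |·|:
  S → 5
  γ[g; MAX(f)→c](S) → 4
  π[c](γ[g; MAX(f)→c](S)) → 4

|E| = 4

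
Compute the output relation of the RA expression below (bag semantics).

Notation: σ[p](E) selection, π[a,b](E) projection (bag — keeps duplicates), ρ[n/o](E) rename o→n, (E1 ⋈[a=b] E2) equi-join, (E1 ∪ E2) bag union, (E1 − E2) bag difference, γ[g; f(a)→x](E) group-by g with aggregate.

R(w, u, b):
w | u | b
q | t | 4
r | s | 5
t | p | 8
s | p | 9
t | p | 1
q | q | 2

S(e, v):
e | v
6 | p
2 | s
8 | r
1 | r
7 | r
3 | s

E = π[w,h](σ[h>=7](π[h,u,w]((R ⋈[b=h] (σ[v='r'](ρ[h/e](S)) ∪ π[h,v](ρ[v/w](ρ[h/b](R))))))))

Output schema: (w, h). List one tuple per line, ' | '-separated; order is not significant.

Subexpression sizes:
  R → 6
  S → 6
  ρ[h/e](S) → 6
  σ[v='r'](ρ[h/e](S)) → 3
  R → 6
  ρ[h/b](R) → 6
  ρ[v/w](ρ[h/b](R)) → 6
  π[h,v](ρ[v/w](ρ[h/b](R))) → 6
  (σ[v='r'](ρ[h/e](S)) ∪ π[h,v](ρ[v/w](ρ[h/b](R)))) → 9
  (R ⋈[b=h] (σ[v='r'](ρ[h/e](S)) ∪ π[h,v](ρ[v/w](ρ[h/b](R))))) → 8
  π[h,u,w]((R ⋈[b=h] (σ[v='r'](ρ[h/e](S)) ∪ π[h,v](ρ[v/w](ρ[h/b](R)))))) → 8
  σ[h>=7](π[h,u,w]((R ⋈[b=h] (σ[v='r'](ρ[h/e](S)) ∪ π[h,v](ρ[v/w](ρ[h/b](R))))))) → 3
  π[w,h](σ[h>=7](π[h,u,w]((R ⋈[b=h] (σ[v='r'](ρ[h/e](S)) ∪ π[h,v](ρ[v/w](ρ[h/b](R)))))))) → 3

== RESULT ==
w | h
s | 9
t | 8
t | 8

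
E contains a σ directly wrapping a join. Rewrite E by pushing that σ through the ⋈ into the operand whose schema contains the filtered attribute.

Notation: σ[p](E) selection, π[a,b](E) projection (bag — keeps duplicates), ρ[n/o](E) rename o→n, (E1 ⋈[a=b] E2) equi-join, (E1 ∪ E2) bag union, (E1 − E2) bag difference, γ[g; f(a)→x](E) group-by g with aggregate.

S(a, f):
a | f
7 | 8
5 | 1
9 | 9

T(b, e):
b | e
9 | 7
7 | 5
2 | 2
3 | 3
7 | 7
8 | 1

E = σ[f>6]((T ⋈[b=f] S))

σ filters on f, owned by the right side.
E' = (T ⋈[b=f] σ[f>6](S))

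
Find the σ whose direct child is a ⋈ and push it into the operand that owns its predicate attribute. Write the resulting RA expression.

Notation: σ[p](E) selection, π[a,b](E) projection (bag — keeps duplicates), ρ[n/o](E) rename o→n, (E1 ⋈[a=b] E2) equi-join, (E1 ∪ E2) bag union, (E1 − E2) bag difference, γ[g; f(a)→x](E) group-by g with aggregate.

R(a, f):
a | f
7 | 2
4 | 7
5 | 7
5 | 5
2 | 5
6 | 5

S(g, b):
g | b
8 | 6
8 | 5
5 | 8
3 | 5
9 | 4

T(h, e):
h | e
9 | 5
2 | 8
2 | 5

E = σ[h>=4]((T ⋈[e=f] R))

σ filters on h, owned by the left side.
E' = (σ[h>=4](T) ⋈[e=f] R)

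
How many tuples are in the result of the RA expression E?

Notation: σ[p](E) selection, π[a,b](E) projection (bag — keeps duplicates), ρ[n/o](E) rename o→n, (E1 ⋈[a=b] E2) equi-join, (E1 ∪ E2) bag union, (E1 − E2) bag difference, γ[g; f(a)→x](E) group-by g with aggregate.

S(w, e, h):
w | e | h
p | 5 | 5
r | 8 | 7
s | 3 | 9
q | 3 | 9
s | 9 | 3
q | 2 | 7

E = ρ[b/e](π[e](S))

Subexpression sizes:
  S → 6
  π[e](S) → 6
  ρ[b/e](π[e](S)) → 6

|E| = 6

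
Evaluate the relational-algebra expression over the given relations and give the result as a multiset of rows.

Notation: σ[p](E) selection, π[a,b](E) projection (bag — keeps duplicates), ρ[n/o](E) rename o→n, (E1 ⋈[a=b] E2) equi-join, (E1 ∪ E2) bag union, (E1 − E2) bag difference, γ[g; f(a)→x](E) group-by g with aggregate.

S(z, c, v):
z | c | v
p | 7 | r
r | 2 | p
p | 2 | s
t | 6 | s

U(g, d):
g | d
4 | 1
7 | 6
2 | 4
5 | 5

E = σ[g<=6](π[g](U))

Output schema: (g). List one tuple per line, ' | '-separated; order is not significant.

Subexpression sizes:
  U → 4
  π[g](U) → 4
  σ[g<=6](π[g](U)) → 3

== RESULT ==
g
2
4
5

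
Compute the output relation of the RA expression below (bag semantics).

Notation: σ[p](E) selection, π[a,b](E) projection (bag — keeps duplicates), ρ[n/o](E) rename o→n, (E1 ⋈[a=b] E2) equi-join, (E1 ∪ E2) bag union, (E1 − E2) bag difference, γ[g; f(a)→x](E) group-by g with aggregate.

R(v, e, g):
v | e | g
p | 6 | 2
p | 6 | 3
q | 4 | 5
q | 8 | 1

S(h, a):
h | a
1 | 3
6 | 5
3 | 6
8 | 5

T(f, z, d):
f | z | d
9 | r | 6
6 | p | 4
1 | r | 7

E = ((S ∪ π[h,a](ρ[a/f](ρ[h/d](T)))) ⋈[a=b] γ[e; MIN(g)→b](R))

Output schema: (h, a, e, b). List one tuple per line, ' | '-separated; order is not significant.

Row counts bottom-up:
  S → 4
  T → 3
  ρ[h/d](T) → 3
  ρ[a/f](ρ[h/d](T)) → 3
  π[h,a](ρ[a/f](ρ[h/d](T))) → 3
  (S ∪ π[h,a](ρ[a/f](ρ[h/d](T)))) → 7
  R → 4
  γ[e; MIN(g)→b](R) → 3
  ((S ∪ π[h,a](ρ[a/f](ρ[h/d](T)))) ⋈[a=b] γ[e; MIN(g)→b](R)) → 3

== RESULT ==
h | a | e | b
6 | 5 | 4 | 5
7 | 1 | 8 | 1
8 | 5 | 4 | 5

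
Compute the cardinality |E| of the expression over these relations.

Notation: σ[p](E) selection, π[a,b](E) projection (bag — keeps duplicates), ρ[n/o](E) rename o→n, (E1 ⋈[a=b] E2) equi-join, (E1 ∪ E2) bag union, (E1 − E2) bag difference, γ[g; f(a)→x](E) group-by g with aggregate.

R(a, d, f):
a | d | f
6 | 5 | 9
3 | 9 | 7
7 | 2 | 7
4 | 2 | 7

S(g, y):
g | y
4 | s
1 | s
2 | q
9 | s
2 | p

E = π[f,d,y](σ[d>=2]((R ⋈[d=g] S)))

Subexpression sizes:
  R → 4
  S → 5
  (R ⋈[d=g] S) → 5
  σ[d>=2]((R ⋈[d=g] S)) → 5
  π[f,d,y](σ[d>=2]((R ⋈[d=g] S))) → 5

|E| = 5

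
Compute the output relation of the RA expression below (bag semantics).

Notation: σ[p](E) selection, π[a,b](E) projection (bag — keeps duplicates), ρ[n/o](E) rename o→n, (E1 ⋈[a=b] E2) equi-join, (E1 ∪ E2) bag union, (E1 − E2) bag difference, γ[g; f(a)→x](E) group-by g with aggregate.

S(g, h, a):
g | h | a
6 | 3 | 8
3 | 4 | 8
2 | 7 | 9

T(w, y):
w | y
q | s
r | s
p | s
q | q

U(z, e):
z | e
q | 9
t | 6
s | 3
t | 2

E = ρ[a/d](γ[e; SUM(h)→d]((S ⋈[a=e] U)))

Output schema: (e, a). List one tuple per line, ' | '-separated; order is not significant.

Per-node cardinality:
  S → 3
  U → 4
  (S ⋈[a=e] U) → 1
  γ[e; SUM(h)→d]((S ⋈[a=e] U)) → 1
  ρ[a/d](γ[e; SUM(h)→d]((S ⋈[a=e] U))) → 1

== RESULT ==
e | a
9 | 7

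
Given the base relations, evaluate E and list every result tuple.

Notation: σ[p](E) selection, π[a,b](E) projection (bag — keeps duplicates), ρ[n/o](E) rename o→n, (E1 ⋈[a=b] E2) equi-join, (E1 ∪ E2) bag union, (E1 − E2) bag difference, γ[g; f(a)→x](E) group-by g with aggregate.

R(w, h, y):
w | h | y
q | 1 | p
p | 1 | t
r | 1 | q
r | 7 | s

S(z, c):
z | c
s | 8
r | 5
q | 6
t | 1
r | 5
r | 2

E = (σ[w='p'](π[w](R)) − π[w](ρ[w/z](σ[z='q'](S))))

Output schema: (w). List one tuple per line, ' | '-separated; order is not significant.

Subexpression sizes:
  R → 4
  π[w](R) → 4
  σ[w='p'](π[w](R)) → 1
  S → 6
  σ[z='q'](S) → 1
  ρ[w/z](σ[z='q'](S)) → 1
  π[w](ρ[w/z](σ[z='q'](S))) → 1
  (σ[w='p'](π[w](R)) − π[w](ρ[w/z](σ[z='q'](S)))) → 1

== RESULT ==
w
p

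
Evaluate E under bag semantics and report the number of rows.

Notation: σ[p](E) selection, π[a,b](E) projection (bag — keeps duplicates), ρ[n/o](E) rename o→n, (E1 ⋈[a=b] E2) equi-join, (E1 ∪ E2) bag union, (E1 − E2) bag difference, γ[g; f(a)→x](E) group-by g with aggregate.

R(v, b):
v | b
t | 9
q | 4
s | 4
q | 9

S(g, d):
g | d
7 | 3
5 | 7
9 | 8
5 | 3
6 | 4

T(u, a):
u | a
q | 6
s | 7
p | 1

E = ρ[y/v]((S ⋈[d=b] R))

Row counts bottom-up:
  S → 5
  R → 4
  (S ⋈[d=b] R) → 2
  ρ[y/v]((S ⋈[d=b] R)) → 2

|E| = 2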